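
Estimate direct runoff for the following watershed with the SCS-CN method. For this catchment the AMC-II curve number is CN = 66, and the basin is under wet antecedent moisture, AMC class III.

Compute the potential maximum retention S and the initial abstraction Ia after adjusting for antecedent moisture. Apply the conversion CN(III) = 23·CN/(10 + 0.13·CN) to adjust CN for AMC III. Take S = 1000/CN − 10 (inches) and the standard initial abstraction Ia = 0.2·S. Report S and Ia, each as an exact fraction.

S = 1700/759 in ≈ 2.240 in; Ia = 340/759 in ≈ 0.448 in

Adjust CN=66 to AMC III: 23·66/(10 + 0.13·66) → 1518 ÷ (929/50) = 75900/929 ≈ 81.701
Max retention: S = 1000/(75900/929) − 10 = 1700/759 in (≈ 2.240 in)
Initial abstraction Ia = S/5 = (1700/759)/5 = 340/759 ≈ 0.448 in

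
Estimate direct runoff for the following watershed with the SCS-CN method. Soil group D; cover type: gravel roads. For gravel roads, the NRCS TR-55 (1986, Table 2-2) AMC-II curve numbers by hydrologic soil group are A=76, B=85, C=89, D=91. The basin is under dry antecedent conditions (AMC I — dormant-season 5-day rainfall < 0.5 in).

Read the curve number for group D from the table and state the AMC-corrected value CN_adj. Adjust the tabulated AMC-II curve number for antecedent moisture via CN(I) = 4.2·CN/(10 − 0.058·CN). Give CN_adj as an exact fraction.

NRCS table: gravel roads, soil group D → CN(II) = 91
CN(I) from CN(II)=91: (4.2·91)/(10 − 0.058·91) = 63700/787 ≈ 80.940

CN_adj = 63700/787 ≈ 80.940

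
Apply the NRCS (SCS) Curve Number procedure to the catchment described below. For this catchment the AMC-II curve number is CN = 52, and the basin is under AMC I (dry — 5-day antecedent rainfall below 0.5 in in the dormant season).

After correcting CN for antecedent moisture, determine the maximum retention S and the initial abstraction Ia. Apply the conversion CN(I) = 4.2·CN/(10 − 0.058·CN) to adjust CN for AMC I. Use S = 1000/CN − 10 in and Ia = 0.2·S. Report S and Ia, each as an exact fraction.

S = 2000/91 in ≈ 21.978 in; Ia = 400/91 in ≈ 4.396 in

CN(I) from CN(II)=52: (4.2·52)/(10 − 0.058·52) = 9100/291 ≈ 31.271
S = 1000/(9100/291) − 10 = 2000/91 in ≈ 21.978 in
Initial abstraction Ia = S/5 = (2000/91)/5 = 400/91 ≈ 4.396 in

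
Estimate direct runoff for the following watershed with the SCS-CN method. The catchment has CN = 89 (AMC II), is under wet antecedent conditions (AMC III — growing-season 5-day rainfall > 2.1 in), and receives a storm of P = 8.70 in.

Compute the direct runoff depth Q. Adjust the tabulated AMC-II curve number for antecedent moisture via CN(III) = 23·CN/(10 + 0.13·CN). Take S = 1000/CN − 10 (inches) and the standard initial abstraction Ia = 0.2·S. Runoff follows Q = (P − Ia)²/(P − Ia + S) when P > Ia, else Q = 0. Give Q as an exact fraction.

CN(III) from CN(II)=89: (23·89)/(10 + 0.13·89) = 204700/2157 ≈ 94.900
S = 1000/(204700/2157) − 10 = 1100/2047 in ≈ 0.537 in
Ia = 0.2·(1100/2047) = 220/2047 in ≈ 0.107 in
Since P=8.700 > Ia=0.107: effective rainfall P−Ia = 175889/20470 in
Q = (175889/20470)²/((175889/20470) + 1100/2047) = (30936940321/419020900)/(186889/20470) = 30936940321/3825617830 in ≈ 8.087 in

Q = 30936940321/3825617830 in ≈ 8.087 in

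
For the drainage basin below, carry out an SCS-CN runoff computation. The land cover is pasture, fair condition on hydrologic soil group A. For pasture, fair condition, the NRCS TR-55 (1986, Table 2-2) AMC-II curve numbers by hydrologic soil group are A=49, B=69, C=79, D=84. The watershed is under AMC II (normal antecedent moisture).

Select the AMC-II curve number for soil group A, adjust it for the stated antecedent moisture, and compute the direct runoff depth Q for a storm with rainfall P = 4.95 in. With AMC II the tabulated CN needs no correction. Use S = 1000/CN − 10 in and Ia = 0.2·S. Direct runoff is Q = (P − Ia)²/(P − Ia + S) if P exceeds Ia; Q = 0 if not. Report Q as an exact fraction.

NRCS table: pasture, fair condition, soil group A → CN(II) = 49
CN(II) = 49; AMC II needs no correction.
Retention S: 1000/CN − 10 with CN=49.000 → S = 510/49 ≈ 10.408 in
Initial abstraction Ia = S/5 = (510/49)/5 = 102/49 ≈ 2.082 in
Since P=4.950 > Ia=2.082: effective rainfall P−Ia = 2811/980 in
Runoff Q = (P−Ia)²/(P−Ia+S) = (2.868)²/(2.868+10.408) = 2633907/4250260 ≈ 0.620 in

Q = 2633907/4250260 in ≈ 0.620 in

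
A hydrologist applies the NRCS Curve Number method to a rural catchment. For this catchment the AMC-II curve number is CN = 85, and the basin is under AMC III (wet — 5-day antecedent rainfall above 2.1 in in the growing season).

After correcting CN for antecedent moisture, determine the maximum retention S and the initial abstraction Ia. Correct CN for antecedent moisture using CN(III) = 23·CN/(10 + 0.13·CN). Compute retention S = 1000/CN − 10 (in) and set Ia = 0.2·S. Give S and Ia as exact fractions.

Wet (AMC III): CN(III) = 23·85/(10 + 0.13·85) = 1955/(421/20) = 39100/421 ≈ 92.874
Max retention: S = 1000/(39100/421) − 10 = 300/391 in (≈ 0.767 in)
Ia = 0.2S: 0.2·0.767 = 0.153 in (exactly 60/391)

S = 300/391 in ≈ 0.767 in; Ia = 60/391 in ≈ 0.153 in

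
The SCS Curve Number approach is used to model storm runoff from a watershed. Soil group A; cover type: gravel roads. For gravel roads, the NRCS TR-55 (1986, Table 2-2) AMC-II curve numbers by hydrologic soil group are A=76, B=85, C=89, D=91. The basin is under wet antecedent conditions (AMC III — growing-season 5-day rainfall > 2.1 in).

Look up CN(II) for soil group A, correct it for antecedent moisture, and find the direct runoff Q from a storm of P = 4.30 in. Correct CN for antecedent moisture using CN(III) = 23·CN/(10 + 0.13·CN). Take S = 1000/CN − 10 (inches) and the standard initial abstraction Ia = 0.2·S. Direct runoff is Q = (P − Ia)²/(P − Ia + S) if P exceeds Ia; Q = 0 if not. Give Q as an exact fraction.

Q = 309443281/103092670 in ≈ 3.002 in

NRCS table: gravel roads, soil group A → CN(II) = 76
Adjust CN=76 to AMC III: 23·76/(10 + 0.13·76) → 1748 ÷ (497/25) = 43700/497 ≈ 87.928
Retention S: 1000/CN − 10 with CN=87.928 → S = 600/437 ≈ 1.373 in
Ia = 0.2·(600/437) = 120/437 in ≈ 0.275 in
P − Ia = 4.300 − 0.275 = 17591/4370 ≈ 4.025 in (> 0, runoff occurs)
Q = (17591/4370)²/((17591/4370) + 600/437) = (309443281/19096900)/(23591/4370) = 309443281/103092670 in ≈ 3.002 in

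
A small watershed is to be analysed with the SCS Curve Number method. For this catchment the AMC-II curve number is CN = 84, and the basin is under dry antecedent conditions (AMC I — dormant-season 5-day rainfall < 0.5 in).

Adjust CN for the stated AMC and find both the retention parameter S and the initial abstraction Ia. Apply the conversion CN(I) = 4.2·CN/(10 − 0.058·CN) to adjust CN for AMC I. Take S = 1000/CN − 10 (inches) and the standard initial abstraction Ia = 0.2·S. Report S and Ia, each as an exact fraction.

S = 2000/441 in ≈ 4.535 in; Ia = 400/441 in ≈ 0.907 in

CN(I) from CN(II)=84: (4.2·84)/(10 − 0.058·84) = 44100/641 ≈ 68.799
Max retention: S = 1000/(44100/641) − 10 = 2000/441 in (≈ 4.535 in)
Ia = 0.2S: 0.2·4.535 = 0.907 in (exactly 400/441)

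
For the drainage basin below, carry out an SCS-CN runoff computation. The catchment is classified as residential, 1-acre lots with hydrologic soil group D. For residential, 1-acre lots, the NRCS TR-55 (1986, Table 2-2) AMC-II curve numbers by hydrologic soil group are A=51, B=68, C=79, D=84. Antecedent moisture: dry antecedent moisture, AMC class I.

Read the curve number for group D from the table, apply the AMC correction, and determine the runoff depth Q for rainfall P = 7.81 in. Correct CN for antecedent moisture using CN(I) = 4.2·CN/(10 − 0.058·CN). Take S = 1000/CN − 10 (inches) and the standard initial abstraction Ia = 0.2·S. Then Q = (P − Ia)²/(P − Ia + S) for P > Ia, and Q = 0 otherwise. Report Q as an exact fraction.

Q = 92672145241/22244966100 in ≈ 4.166 in

NRCS table: residential, 1-acre lots, soil group D → CN(II) = 84
Adjust CN=84 to AMC I: 4.2·84/(10 − 0.058·84) → (1764/5) ÷ (641/125) = 44100/641 ≈ 68.799
Max retention: S = 1000/(44100/641) − 10 = 2000/441 in (≈ 4.535 in)
Ia = 0.2·(2000/441) = 400/441 in ≈ 0.907 in
Since P=7.810 > Ia=0.907: effective rainfall P−Ia = 304421/44100 in
Q = (304421/44100)²/((304421/44100) + 2000/441) = (92672145241/1944810000)/(504421/44100) = 92672145241/22244966100 in ≈ 4.166 in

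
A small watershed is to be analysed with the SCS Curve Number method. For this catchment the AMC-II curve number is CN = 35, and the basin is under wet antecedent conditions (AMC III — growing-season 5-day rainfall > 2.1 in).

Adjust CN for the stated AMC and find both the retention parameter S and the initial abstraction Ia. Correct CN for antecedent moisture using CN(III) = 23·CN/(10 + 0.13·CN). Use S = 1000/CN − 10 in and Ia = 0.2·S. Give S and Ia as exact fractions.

Wet (AMC III): CN(III) = 23·35/(10 + 0.13·35) = 805/(291/20) = 16100/291 ≈ 55.326
Max retention: S = 1000/(16100/291) − 10 = 1300/161 in (≈ 8.075 in)
Ia = 0.2·(1300/161) = 260/161 in ≈ 1.615 in

S = 1300/161 in ≈ 8.075 in; Ia = 260/161 in ≈ 1.615 in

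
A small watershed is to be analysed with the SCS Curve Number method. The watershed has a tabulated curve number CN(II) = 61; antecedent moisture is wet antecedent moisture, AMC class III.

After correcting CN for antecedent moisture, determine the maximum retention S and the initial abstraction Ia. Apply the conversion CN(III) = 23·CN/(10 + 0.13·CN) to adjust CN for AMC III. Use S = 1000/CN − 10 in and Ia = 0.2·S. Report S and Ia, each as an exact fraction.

Adjust CN=61 to AMC III: 23·61/(10 + 0.13·61) → 1403 ÷ (1793/100) = 140300/1793 ≈ 78.249
S = 1000/(140300/1793) − 10 = 3900/1403 in ≈ 2.780 in
Ia = 0.2·(3900/1403) = 780/1403 in ≈ 0.556 in

S = 3900/1403 in ≈ 2.780 in; Ia = 780/1403 in ≈ 0.556 in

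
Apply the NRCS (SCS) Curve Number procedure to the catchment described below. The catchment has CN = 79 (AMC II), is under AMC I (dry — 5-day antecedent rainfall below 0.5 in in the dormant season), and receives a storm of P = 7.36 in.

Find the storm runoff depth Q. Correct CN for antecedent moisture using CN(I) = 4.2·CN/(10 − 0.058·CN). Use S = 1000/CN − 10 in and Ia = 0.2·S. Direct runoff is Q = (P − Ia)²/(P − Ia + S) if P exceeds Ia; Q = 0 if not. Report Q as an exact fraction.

Q = 18108162/6057325 in ≈ 2.989 in

Dry (AMC I): CN(I) = 4.2·79/(10 − 0.058·79) = (1659/5)/(2709/500) = 7900/129 ≈ 61.240
Retention S: 1000/CN − 10 with CN=61.240 → S = 500/79 ≈ 6.329 in
Ia = 0.2·(500/79) = 100/79 in ≈ 1.266 in
Excess rainfall: 7.360 − 1.266 = 6.094 in; P > Ia so Q > 0
Q: (12036/1975)² ÷ (24536/1975) = 18108162/6057325 in (≈ 2.989 in)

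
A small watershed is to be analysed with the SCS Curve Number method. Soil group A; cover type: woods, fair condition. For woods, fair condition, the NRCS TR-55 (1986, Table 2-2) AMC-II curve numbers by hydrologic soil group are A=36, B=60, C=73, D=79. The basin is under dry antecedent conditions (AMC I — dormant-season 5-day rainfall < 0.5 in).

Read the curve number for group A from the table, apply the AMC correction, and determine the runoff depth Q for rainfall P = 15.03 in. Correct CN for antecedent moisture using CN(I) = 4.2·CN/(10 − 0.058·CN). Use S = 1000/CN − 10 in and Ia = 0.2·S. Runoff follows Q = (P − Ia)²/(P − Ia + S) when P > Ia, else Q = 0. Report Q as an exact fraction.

NRCS table: woods, fair condition, soil group A → CN(II) = 36
Dry (AMC I): CN(I) = 4.2·36/(10 − 0.058·36) = (756/5)/(989/125) = 18900/989 ≈ 19.110
Retention S: 1000/CN − 10 with CN=19.110 → S = 8000/189 ≈ 42.328 in
Ia = 0.2S: 0.2·42.328 = 8.466 in (exactly 1600/189)
P − Ia = 15.030 − 8.466 = 124067/18900 ≈ 6.564 in (> 0, runoff occurs)
Q = (124067/18900)²/((124067/18900) + 8000/189) = (15392620489/357210000)/(924067/18900) = 15392620489/17464866300 in ≈ 0.881 in

Q = 15392620489/17464866300 in ≈ 0.881 in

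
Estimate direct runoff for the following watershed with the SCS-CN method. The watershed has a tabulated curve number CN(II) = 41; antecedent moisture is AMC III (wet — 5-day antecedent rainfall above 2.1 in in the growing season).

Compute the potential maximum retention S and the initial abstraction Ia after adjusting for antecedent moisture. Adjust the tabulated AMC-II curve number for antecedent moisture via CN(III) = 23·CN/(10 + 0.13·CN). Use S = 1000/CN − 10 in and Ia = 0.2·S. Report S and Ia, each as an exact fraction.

S = 5900/943 in ≈ 6.257 in; Ia = 1180/943 in ≈ 1.251 in

CN(III) from CN(II)=41: (23·41)/(10 + 0.13·41) = 94300/1533 ≈ 61.513
S = 1000/(94300/1533) − 10 = 5900/943 in ≈ 6.257 in
Ia = 0.2·(5900/943) = 1180/943 in ≈ 1.251 in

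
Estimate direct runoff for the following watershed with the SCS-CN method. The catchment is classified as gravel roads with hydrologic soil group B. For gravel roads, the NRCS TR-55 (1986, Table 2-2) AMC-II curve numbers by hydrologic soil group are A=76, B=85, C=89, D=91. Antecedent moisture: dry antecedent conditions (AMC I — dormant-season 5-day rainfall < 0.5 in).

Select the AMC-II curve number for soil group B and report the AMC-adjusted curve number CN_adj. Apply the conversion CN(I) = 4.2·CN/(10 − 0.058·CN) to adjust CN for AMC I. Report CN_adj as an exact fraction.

NRCS table: gravel roads, soil group B → CN(II) = 85
CN(I) from CN(II)=85: (4.2·85)/(10 − 0.058·85) = 11900/169 ≈ 70.414

CN_adj = 11900/169 ≈ 70.414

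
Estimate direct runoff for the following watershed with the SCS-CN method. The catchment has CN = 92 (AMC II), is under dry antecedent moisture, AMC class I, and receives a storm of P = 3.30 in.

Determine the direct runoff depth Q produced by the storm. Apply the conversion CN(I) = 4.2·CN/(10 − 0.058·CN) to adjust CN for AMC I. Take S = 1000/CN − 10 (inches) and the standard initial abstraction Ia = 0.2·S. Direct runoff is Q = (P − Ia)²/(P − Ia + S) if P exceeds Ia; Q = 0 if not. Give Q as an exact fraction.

Dry (AMC I): CN(I) = 4.2·92/(10 − 0.058·92) = (1932/5)/(583/125) = 48300/583 ≈ 82.847
Retention S: 1000/CN − 10 with CN=82.847 → S = 1000/483 ≈ 2.070 in
Initial abstraction Ia = S/5 = (1000/483)/5 = 200/483 ≈ 0.414 in
Excess rainfall: 3.300 − 0.414 = 2.886 in; P > Ia so Q > 0
Q = (13939/4830)²/((13939/4830) + 1000/483) = (194295721/23328900)/(23939/4830) = 194295721/115625370 in ≈ 1.680 in

Q = 194295721/115625370 in ≈ 1.680 in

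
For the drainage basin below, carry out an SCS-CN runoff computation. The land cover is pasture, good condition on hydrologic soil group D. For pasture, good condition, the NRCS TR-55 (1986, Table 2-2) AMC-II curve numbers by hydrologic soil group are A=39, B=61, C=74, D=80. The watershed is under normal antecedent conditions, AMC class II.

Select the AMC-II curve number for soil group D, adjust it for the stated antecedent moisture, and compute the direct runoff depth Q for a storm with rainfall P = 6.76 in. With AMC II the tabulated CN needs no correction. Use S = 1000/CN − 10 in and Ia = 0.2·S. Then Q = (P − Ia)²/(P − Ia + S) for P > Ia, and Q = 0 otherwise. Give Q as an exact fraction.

Q = 97969/21900 in ≈ 4.473 in

NRCS table: pasture, good condition, soil group D → CN(II) = 80
AMC II — tabulated CN = 80 applies directly.
Retention S: 1000/CN − 10 with CN=80.000 → S = 5/2 ≈ 2.500 in
Ia = 0.2·(5/2) = 1/2 in ≈ 0.500 in
P − Ia = 6.760 − 0.500 = 313/50 ≈ 6.260 in (> 0, runoff occurs)
Q: (313/50)² ÷ (219/25) = 97969/21900 in (≈ 4.473 in)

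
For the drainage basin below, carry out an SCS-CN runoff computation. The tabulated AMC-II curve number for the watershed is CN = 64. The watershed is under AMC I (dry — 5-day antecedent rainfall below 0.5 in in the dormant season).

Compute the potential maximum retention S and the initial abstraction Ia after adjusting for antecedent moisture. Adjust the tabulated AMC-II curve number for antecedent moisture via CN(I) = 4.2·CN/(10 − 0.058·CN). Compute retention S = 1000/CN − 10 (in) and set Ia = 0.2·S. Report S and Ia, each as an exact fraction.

Adjust CN=64 to AMC I: 4.2·64/(10 − 0.058·64) → (1344/5) ÷ (786/125) = 5600/131 ≈ 42.748
S = 1000/(5600/131) − 10 = 375/28 in ≈ 13.393 in
Ia = 0.2S: 0.2·13.393 = 2.679 in (exactly 75/28)

S = 375/28 in ≈ 13.393 in; Ia = 75/28 in ≈ 2.679 in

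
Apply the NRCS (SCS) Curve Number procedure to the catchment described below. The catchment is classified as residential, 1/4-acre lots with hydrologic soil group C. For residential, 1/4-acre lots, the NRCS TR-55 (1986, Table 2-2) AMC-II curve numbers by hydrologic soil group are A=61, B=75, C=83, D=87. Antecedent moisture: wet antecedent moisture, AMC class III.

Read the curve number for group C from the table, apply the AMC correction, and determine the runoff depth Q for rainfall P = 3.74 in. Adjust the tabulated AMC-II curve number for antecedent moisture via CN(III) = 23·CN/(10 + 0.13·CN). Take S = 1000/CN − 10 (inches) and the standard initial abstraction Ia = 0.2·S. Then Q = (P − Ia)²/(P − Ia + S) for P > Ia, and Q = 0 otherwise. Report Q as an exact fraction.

Q = 6799320017/2386154550 in ≈ 2.849 in

NRCS table: residential, 1/4-acre lots, soil group C → CN(II) = 83
Wet (AMC III): CN(III) = 23·83/(10 + 0.13·83) = 1909/(2079/100) = 190900/2079 ≈ 91.823
S = 1000/(190900/2079) − 10 = 1700/1909 in ≈ 0.891 in
Ia = 0.2S: 0.2·0.891 = 0.178 in (exactly 340/1909)
Excess rainfall: 3.740 − 0.178 = 3.562 in; P > Ia so Q > 0
Runoff Q = (P−Ia)²/(P−Ia+S) = (3.562)²/(3.562+0.891) = 6799320017/2386154550 ≈ 2.849 in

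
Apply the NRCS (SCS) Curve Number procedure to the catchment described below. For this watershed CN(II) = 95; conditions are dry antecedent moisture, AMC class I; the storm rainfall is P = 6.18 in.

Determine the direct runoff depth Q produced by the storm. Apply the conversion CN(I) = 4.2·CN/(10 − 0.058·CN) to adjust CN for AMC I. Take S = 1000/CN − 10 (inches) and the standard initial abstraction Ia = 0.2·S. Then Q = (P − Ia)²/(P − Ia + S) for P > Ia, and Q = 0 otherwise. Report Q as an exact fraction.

Adjust CN=95 to AMC I: 4.2·95/(10 − 0.058·95) → 399 ÷ (449/100) = 39900/449 ≈ 88.864
S = 1000/(39900/449) − 10 = 500/399 in ≈ 1.253 in
Initial abstraction Ia = S/5 = (500/399)/5 = 100/399 ≈ 0.251 in
Excess rainfall: 6.180 − 0.251 = 5.929 in; P > Ia so Q > 0
Q: (118291/19950)² ÷ (143291/19950) = 13992760681/2858655450 in (≈ 4.895 in)

Q = 13992760681/2858655450 in ≈ 4.895 in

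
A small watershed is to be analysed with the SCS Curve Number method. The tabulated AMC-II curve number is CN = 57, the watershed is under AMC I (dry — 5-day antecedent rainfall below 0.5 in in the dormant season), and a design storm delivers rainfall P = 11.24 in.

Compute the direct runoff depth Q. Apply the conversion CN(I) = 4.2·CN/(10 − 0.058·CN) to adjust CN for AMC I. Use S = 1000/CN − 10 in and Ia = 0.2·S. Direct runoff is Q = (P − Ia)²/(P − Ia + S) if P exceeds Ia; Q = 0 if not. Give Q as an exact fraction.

Q = 52375526449/22933233225 in ≈ 2.284 in

CN(I) from CN(II)=57: (4.2·57)/(10 − 0.058·57) = 119700/3347 ≈ 35.763
S = 1000/(119700/3347) − 10 = 21500/1197 in ≈ 17.962 in
Ia = 0.2S: 0.2·17.962 = 3.592 in (exactly 4300/1197)
Since P=11.240 > Ia=3.592: effective rainfall P−Ia = 228857/29925 in
Runoff Q = (P−Ia)²/(P−Ia+S) = (7.648)²/(7.648+17.962) = 52375526449/22933233225 ≈ 2.284 in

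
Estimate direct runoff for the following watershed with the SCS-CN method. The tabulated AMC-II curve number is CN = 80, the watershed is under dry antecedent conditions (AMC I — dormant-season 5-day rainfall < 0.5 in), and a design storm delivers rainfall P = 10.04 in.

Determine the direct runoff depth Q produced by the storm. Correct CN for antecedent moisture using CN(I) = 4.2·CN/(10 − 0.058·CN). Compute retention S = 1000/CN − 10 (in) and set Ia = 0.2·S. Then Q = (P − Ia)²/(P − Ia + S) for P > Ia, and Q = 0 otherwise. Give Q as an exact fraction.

Q = 21585316/4079775 in ≈ 5.291 in

Dry (AMC I): CN(I) = 4.2·80/(10 − 0.058·80) = 336/(134/25) = 4200/67 ≈ 62.687
Retention S: 1000/CN − 10 with CN=62.687 → S = 125/21 ≈ 5.952 in
Ia = 0.2S: 0.2·5.952 = 1.190 in (exactly 25/21)
Excess rainfall: 10.040 − 1.190 = 8.850 in; P > Ia so Q > 0
Runoff Q = (P−Ia)²/(P−Ia+S) = (8.850)²/(8.850+5.952) = 21585316/4079775 ≈ 5.291 in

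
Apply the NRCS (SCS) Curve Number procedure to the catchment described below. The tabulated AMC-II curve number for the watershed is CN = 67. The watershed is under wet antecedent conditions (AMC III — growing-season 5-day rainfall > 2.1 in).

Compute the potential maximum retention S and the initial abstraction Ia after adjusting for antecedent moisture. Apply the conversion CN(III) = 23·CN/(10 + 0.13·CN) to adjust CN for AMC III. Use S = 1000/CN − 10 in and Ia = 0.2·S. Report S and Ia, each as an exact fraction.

CN(III) from CN(II)=67: (23·67)/(10 + 0.13·67) = 154100/1871 ≈ 82.362
Retention S: 1000/CN − 10 with CN=82.362 → S = 3300/1541 ≈ 2.141 in
Initial abstraction Ia = S/5 = (3300/1541)/5 = 660/1541 ≈ 0.428 in

S = 3300/1541 in ≈ 2.141 in; Ia = 660/1541 in ≈ 0.428 in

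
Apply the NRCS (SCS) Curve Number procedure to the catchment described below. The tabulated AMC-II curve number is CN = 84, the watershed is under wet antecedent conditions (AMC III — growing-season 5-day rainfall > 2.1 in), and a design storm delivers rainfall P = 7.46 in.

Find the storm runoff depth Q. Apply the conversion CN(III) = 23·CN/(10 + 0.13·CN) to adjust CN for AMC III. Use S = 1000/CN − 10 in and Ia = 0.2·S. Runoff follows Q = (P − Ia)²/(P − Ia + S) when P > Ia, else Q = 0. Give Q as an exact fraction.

Q = 31031993281/4737239850 in ≈ 6.551 in

CN(III) from CN(II)=84: (23·84)/(10 + 0.13·84) = 48300/523 ≈ 92.352
S = 1000/(48300/523) − 10 = 400/483 in ≈ 0.828 in
Ia = 0.2S: 0.2·0.828 = 0.166 in (exactly 80/483)
P − Ia = 7.460 − 0.166 = 176159/24150 ≈ 7.294 in (> 0, runoff occurs)
Runoff Q = (P−Ia)²/(P−Ia+S) = (7.294)²/(7.294+0.828) = 31031993281/4737239850 ≈ 6.551 in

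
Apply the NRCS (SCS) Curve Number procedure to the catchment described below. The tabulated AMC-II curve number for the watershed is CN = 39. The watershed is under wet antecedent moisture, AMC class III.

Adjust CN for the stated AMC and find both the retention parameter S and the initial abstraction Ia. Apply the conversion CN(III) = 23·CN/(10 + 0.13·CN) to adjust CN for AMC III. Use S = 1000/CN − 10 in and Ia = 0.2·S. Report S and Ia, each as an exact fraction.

Adjust CN=39 to AMC III: 23·39/(10 + 0.13·39) → 897 ÷ (1507/100) = 89700/1507 ≈ 59.522
Max retention: S = 1000/(89700/1507) − 10 = 6100/897 in (≈ 6.800 in)
Initial abstraction Ia = S/5 = (6100/897)/5 = 1220/897 ≈ 1.360 in

S = 6100/897 in ≈ 6.800 in; Ia = 1220/897 in ≈ 1.360 in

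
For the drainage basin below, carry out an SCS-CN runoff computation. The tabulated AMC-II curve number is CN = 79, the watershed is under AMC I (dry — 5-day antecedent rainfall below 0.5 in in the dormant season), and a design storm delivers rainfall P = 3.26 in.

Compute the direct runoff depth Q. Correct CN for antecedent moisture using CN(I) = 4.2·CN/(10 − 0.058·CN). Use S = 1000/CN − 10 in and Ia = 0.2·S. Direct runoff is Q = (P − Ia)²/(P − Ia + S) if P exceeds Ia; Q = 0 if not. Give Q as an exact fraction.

Q = 62047129/129864150 in ≈ 0.478 in

Adjust CN=79 to AMC I: 4.2·79/(10 − 0.058·79) → (1659/5) ÷ (2709/500) = 7900/129 ≈ 61.240
Retention S: 1000/CN − 10 with CN=61.240 → S = 500/79 ≈ 6.329 in
Ia = 0.2S: 0.2·6.329 = 1.266 in (exactly 100/79)
P − Ia = 3.260 − 1.266 = 7877/3950 ≈ 1.994 in (> 0, runoff occurs)
Q = (7877/3950)²/((7877/3950) + 500/79) = (62047129/15602500)/(32877/3950) = 62047129/129864150 in ≈ 0.478 in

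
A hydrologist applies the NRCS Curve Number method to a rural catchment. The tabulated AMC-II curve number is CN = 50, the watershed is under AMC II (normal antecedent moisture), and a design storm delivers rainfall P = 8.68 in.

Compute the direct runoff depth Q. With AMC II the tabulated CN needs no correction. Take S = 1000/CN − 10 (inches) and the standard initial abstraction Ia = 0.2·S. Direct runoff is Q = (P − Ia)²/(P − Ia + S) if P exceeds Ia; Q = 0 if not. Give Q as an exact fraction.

Q = 27889/10425 in ≈ 2.675 in

Average conditions: CN = 50 (no AMC adjustment).
Retention S: 1000/CN − 10 with CN=50.000 → S = 10 ≈ 10.000 in
Initial abstraction Ia = S/5 = 10/5 = 2 ≈ 2.000 in
Excess rainfall: 8.680 − 2.000 = 6.680 in; P > Ia so Q > 0
Q = (167/25)²/((167/25) + 10) = (27889/625)/(417/25) = 27889/10425 in ≈ 2.675 in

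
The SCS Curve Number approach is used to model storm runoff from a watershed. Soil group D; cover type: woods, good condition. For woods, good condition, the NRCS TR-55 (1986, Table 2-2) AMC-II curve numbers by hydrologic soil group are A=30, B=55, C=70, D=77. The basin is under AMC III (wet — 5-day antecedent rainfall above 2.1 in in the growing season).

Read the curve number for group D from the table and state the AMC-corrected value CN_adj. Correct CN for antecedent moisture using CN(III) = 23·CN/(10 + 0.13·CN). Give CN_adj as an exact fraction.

CN_adj = 7700/87 ≈ 88.506

NRCS table: woods, good condition, soil group D → CN(II) = 77
CN(III) from CN(II)=77: (23·77)/(10 + 0.13·77) = 7700/87 ≈ 88.506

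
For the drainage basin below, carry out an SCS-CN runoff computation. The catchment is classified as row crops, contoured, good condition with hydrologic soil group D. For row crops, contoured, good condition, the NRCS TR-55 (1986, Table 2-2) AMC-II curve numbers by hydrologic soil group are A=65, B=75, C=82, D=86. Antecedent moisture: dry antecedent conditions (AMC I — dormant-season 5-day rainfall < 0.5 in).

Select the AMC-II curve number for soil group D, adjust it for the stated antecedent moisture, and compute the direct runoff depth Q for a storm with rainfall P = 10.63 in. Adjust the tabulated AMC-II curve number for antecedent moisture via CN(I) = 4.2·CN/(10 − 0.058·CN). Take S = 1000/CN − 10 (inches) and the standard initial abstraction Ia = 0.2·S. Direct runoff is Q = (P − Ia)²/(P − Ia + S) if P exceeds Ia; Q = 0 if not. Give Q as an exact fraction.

Q = 16161274129/2284938300 in ≈ 7.073 in

NRCS table: row crops, contoured, good condition, soil group D → CN(II) = 86
Adjust CN=86 to AMC I: 4.2·86/(10 − 0.058·86) → (1806/5) ÷ (1253/250) = 12900/179 ≈ 72.067
Retention S: 1000/CN − 10 with CN=72.067 → S = 500/129 ≈ 3.876 in
Ia = 0.2·(500/129) = 100/129 in ≈ 0.775 in
P − Ia = 10.630 − 0.775 = 127127/12900 ≈ 9.855 in (> 0, runoff occurs)
Q = (127127/12900)²/((127127/12900) + 500/129) = (16161274129/166410000)/(177127/12900) = 16161274129/2284938300 in ≈ 7.073 in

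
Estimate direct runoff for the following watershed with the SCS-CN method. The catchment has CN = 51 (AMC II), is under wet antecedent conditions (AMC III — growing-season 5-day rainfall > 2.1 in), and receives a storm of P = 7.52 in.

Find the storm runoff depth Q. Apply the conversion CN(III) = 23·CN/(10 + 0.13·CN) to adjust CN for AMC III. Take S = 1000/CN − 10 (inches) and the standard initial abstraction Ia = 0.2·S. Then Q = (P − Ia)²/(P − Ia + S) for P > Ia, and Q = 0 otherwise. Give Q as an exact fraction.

CN(III) from CN(II)=51: (23·51)/(10 + 0.13·51) = 117300/1663 ≈ 70.535
Max retention: S = 1000/(117300/1663) − 10 = 4900/1173 in (≈ 4.177 in)
Initial abstraction Ia = S/5 = (4900/1173)/5 = 980/1173 ≈ 0.835 in
P − Ia = 7.520 − 0.835 = 196024/29325 ≈ 6.685 in (> 0, runoff occurs)
Runoff Q = (P−Ia)²/(P−Ia+S) = (6.685)²/(6.685+4.177) = 9606352144/2335179075 ≈ 4.114 in

Q = 9606352144/2335179075 in ≈ 4.114 in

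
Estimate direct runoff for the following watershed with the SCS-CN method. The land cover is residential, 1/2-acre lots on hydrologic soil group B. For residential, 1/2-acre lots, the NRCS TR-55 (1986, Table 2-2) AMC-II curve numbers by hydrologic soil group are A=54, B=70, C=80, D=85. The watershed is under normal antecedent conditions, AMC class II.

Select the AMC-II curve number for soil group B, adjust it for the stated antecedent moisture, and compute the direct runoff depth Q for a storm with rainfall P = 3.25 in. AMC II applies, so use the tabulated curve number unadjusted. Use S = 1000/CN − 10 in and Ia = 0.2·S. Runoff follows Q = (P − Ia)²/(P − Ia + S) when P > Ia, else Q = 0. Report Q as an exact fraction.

Q = 4489/5236 in ≈ 0.857 in

NRCS table: residential, 1/2-acre lots, soil group B → CN(II) = 70
AMC II — tabulated CN = 70 applies directly.
Max retention: S = 1000/70 − 10 = 30/7 in (≈ 4.286 in)
Initial abstraction Ia = S/5 = (30/7)/5 = 6/7 ≈ 0.857 in
Excess rainfall: 3.250 − 0.857 = 2.393 in; P > Ia so Q > 0
Q = (67/28)²/((67/28) + 30/7) = (4489/784)/(187/28) = 4489/5236 in ≈ 0.857 in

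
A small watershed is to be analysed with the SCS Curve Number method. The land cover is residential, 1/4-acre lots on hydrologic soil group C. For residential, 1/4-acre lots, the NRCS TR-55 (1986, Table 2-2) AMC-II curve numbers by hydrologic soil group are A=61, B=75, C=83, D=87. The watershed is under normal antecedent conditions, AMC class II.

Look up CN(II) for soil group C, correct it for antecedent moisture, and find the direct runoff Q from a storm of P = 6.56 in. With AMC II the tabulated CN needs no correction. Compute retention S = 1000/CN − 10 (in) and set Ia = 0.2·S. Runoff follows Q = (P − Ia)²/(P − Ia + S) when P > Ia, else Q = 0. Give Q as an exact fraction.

NRCS table: residential, 1/4-acre lots, soil group C → CN(II) = 83
AMC II — tabulated CN = 83 applies directly.
Max retention: S = 1000/83 − 10 = 170/83 in (≈ 2.048 in)
Ia = 0.2·(170/83) = 34/83 in ≈ 0.410 in
P − Ia = 6.560 − 0.410 = 12762/2075 ≈ 6.150 in (> 0, runoff occurs)
Runoff Q = (P−Ia)²/(P−Ia+S) = (6.150)²/(6.150+2.048) = 40717161/8824975 ≈ 4.614 in

Q = 40717161/8824975 in ≈ 4.614 in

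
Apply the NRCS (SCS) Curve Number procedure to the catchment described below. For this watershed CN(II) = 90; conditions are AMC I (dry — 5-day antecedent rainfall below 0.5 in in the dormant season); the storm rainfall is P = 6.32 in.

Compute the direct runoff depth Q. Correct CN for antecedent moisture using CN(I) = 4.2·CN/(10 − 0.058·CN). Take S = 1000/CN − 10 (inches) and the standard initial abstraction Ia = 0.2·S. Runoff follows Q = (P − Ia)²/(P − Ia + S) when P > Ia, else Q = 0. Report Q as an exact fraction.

Q = 374339522/94173975 in ≈ 3.975 in

Dry (AMC I): CN(I) = 4.2·90/(10 − 0.058·90) = 378/(239/50) = 18900/239 ≈ 79.079
S = 1000/(18900/239) − 10 = 500/189 in ≈ 2.646 in
Ia = 0.2·(500/189) = 100/189 in ≈ 0.529 in
Since P=6.320 > Ia=0.529: effective rainfall P−Ia = 27362/4725 in
Q: (27362/4725)² ÷ (39862/4725) = 374339522/94173975 in (≈ 3.975 in)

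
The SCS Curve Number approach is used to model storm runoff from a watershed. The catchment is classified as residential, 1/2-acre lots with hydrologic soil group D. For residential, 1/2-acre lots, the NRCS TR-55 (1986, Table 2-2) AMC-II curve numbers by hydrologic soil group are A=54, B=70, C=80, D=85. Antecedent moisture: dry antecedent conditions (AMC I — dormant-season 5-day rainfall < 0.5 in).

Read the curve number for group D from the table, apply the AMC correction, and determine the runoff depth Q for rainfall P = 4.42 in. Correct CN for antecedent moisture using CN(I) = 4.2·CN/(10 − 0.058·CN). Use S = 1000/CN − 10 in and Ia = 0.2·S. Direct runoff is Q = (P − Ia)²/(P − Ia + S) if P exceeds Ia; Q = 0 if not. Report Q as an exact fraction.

NRCS table: residential, 1/2-acre lots, soil group D → CN(II) = 85
Adjust CN=85 to AMC I: 4.2·85/(10 − 0.058·85) → 357 ÷ (507/100) = 11900/169 ≈ 70.414
S = 1000/(11900/169) − 10 = 500/119 in ≈ 4.202 in
Ia = 0.2·(500/119) = 100/119 in ≈ 0.840 in
Since P=4.420 > Ia=0.840: effective rainfall P−Ia = 21299/5950 in
Q = (21299/5950)²/((21299/5950) + 500/119) = (453647401/35402500)/(46299/5950) = 453647401/275479050 in ≈ 1.647 in

Q = 453647401/275479050 in ≈ 1.647 in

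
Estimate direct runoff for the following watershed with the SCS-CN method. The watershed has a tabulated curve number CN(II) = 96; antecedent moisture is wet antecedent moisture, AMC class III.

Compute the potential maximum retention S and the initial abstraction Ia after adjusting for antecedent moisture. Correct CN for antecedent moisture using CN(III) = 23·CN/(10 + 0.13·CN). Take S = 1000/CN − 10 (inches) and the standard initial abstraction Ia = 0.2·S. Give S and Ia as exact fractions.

S = 25/138 in ≈ 0.181 in; Ia = 5/138 in ≈ 0.036 in

CN(III) from CN(II)=96: (23·96)/(10 + 0.13·96) = 27600/281 ≈ 98.221
Max retention: S = 1000/(27600/281) − 10 = 25/138 in (≈ 0.181 in)
Initial abstraction Ia = S/5 = (25/138)/5 = 5/138 ≈ 0.036 in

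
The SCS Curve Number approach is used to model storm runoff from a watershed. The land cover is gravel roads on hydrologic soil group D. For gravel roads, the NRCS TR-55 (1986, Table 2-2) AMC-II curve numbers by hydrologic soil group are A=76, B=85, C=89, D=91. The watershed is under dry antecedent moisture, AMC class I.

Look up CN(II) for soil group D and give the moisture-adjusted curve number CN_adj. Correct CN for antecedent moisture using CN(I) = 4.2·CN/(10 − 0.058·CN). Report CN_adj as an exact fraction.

NRCS table: gravel roads, soil group D → CN(II) = 91
CN(I) from CN(II)=91: (4.2·91)/(10 − 0.058·91) = 63700/787 ≈ 80.940

CN_adj = 63700/787 ≈ 80.940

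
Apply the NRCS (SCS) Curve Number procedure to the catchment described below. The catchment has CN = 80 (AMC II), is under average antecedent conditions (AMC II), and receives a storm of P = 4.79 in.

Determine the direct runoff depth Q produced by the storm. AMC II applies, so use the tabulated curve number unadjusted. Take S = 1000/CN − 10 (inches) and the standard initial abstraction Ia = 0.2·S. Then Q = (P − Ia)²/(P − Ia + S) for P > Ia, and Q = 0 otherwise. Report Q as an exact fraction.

Average conditions: CN = 80 (no AMC adjustment).
Retention S: 1000/CN − 10 with CN=80.000 → S = 5/2 ≈ 2.500 in
Ia = 0.2S: 0.2·2.500 = 0.500 in (exactly 1/2)
Excess rainfall: 4.790 − 0.500 = 4.290 in; P > Ia so Q > 0
Runoff Q = (P−Ia)²/(P−Ia+S) = (4.290)²/(4.290+2.500) = 184041/67900 ≈ 2.710 in

Q = 184041/67900 in ≈ 2.710 in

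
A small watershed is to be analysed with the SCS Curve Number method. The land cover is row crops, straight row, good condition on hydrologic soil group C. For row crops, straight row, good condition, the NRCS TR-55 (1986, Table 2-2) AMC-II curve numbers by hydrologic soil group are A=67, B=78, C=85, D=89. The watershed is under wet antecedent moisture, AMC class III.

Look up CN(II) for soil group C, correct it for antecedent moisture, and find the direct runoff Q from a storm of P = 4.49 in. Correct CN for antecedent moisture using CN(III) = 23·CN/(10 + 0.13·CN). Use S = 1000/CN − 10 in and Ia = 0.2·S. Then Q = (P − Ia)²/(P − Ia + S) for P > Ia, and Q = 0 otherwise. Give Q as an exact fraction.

Q = 28750254481/7802756900 in ≈ 3.685 in

NRCS table: row crops, straight row, good condition, soil group C → CN(II) = 85
CN(III) from CN(II)=85: (23·85)/(10 + 0.13·85) = 39100/421 ≈ 92.874
Retention S: 1000/CN − 10 with CN=92.874 → S = 300/391 ≈ 0.767 in
Ia = 0.2S: 0.2·0.767 = 0.153 in (exactly 60/391)
Since P=4.490 > Ia=0.153: effective rainfall P−Ia = 169559/39100 in
Q = (169559/39100)²/((169559/39100) + 300/391) = (28750254481/1528810000)/(199559/39100) = 28750254481/7802756900 in ≈ 3.685 in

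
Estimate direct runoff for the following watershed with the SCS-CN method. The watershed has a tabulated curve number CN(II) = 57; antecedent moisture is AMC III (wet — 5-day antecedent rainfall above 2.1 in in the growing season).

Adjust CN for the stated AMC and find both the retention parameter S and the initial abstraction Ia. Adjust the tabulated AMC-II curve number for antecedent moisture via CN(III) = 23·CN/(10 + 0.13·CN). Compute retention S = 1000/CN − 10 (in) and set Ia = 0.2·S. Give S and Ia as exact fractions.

CN(III) from CN(II)=57: (23·57)/(10 + 0.13·57) = 131100/1741 ≈ 75.302
Max retention: S = 1000/(131100/1741) − 10 = 4300/1311 in (≈ 3.280 in)
Ia = 0.2S: 0.2·3.280 = 0.656 in (exactly 860/1311)

S = 4300/1311 in ≈ 3.280 in; Ia = 860/1311 in ≈ 0.656 in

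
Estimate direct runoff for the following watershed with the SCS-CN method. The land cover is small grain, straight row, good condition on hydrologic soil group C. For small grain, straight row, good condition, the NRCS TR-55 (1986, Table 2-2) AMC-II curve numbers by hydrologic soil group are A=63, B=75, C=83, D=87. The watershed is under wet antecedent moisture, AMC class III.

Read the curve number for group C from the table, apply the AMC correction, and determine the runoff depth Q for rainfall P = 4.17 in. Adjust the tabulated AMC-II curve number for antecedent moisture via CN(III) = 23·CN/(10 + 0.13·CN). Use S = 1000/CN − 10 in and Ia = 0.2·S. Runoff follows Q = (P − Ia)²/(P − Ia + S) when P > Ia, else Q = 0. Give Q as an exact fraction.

Q = 580724774809/177928917700 in ≈ 3.264 in

NRCS table: small grain, straight row, good condition, soil group C → CN(II) = 83
CN(III) from CN(II)=83: (23·83)/(10 + 0.13·83) = 190900/2079 ≈ 91.823
Max retention: S = 1000/(190900/2079) − 10 = 1700/1909 in (≈ 0.891 in)
Ia = 0.2S: 0.2·0.891 = 0.178 in (exactly 340/1909)
Excess rainfall: 4.170 − 0.178 = 3.992 in; P > Ia so Q > 0
Q = (762053/190900)²/((762053/190900) + 1700/1909) = (580724774809/36442810000)/(932053/190900) = 580724774809/177928917700 in ≈ 3.264 in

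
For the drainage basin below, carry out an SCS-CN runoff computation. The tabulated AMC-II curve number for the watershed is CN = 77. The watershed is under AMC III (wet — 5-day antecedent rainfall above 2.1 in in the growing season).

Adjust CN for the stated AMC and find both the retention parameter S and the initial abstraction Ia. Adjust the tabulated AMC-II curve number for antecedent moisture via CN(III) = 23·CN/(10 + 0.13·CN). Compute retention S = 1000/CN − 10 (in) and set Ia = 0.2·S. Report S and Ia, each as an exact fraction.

Wet (AMC III): CN(III) = 23·77/(10 + 0.13·77) = 1771/(2001/100) = 7700/87 ≈ 88.506
S = 1000/(7700/87) − 10 = 100/77 in ≈ 1.299 in
Initial abstraction Ia = S/5 = (100/77)/5 = 20/77 ≈ 0.260 in

S = 100/77 in ≈ 1.299 in; Ia = 20/77 in ≈ 0.260 in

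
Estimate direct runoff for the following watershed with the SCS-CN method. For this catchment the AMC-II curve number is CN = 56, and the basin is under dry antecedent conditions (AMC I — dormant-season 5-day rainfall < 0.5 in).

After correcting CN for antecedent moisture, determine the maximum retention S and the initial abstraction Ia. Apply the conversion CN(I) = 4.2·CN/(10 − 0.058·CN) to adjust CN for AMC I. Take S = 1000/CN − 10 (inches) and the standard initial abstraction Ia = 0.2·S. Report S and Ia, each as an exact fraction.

Dry (AMC I): CN(I) = 4.2·56/(10 − 0.058·56) = (1176/5)/(844/125) = 7350/211 ≈ 34.834
Max retention: S = 1000/(7350/211) − 10 = 2750/147 in (≈ 18.707 in)
Initial abstraction Ia = S/5 = (2750/147)/5 = 550/147 ≈ 3.741 in

S = 2750/147 in ≈ 18.707 in; Ia = 550/147 in ≈ 3.741 in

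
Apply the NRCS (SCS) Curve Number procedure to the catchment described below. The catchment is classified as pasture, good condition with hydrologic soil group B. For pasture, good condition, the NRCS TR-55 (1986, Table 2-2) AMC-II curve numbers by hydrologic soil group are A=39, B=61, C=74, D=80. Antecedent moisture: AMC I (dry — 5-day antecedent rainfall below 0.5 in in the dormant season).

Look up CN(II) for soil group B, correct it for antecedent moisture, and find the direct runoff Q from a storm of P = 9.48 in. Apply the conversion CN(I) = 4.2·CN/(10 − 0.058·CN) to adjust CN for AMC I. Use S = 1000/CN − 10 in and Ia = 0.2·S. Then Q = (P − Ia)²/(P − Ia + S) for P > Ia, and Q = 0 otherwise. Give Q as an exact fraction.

NRCS table: pasture, good condition, soil group B → CN(II) = 61
Dry (AMC I): CN(I) = 4.2·61/(10 − 0.058·61) = (1281/5)/(3231/500) = 42700/1077 ≈ 39.647
Retention S: 1000/CN − 10 with CN=39.647 → S = 6500/427 ≈ 15.222 in
Ia = 0.2S: 0.2·15.222 = 3.044 in (exactly 1300/427)
P − Ia = 9.480 − 3.044 = 68699/10675 ≈ 6.436 in (> 0, runoff occurs)
Runoff Q = (P−Ia)²/(P−Ia+S) = (6.436)²/(6.436+15.222) = 4719552601/2468049325 ≈ 1.912 in

Q = 4719552601/2468049325 in ≈ 1.912 in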